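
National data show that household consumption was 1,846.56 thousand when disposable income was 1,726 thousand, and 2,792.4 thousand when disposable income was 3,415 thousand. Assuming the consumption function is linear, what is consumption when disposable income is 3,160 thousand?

MPC = (2792.4 − 1846.56)/(3415 − 1726) = 945.84/1689 = 0.56
a = 1846.56 − 0.56(1726) = 1846.56 − 966.56 = 880
C = 880 + 0.56(3160) = 880 + 1769.6 = 2649.6

C = 2649.6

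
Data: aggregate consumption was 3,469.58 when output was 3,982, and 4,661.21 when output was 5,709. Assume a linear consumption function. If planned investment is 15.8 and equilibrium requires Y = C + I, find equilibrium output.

MPC = (4661.21 − 3469.58)/(5709 − 3982) = 1191.63/1727 = 0.69
a = 3469.58 − 0.69(3982) = 722
Equilibrium: Y = 722 + 0.69Y + 15.8
0.31Y = 737.8, so Y = 737.8/0.31 = 2380

Y = 2380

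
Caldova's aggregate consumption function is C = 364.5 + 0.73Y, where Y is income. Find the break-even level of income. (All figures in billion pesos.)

Y = 1350

At break-even, C = Y: 364.5 + 0.73Y = Y
0.27Y = 364.5, so Y = 364.5/0.27 = 1350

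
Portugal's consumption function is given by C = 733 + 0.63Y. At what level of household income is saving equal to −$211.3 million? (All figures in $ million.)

S = Y − C = -733 + 0.37Y
-733 + 0.37Y = -211.3, so 0.37Y = 521.7 and Y = 1410

Y = 1410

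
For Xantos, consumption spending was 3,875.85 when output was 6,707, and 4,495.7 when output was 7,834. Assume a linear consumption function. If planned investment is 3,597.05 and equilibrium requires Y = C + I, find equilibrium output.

Y = 8409

MPC = (4495.7 − 3875.85)/(7834 − 6707) = 619.85/1127 = 0.55
a = 3875.85 − 0.55(6707) = 187
Equilibrium: Y = 187 + 0.55Y + 3597.05
0.45Y = 3784.05, so Y = 3784.05/0.45 = 8409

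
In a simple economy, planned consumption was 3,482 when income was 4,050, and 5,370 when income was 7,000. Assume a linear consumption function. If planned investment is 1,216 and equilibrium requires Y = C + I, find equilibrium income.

Y = 5850

MPC = (5370 − 3482)/(7000 − 4050) = 1888/2950 = 0.64
a = 3482 − 0.64(4050) = 890
Equilibrium: Y = 890 + 0.64Y + 1216
0.36Y = 2106, so Y = 2106/0.36 = 5850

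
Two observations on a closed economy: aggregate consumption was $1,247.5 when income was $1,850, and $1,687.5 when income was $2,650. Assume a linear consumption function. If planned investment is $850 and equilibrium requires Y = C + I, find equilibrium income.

Y = 2400

MPC = (1687.5 − 1247.5)/(2650 − 1850) = 440/800 = 0.55
a = 1247.5 − 0.55(1850) = 230
Equilibrium: Y = 230 + 0.55Y + 850
0.45Y = 1080, so Y = 1080/0.45 = 2400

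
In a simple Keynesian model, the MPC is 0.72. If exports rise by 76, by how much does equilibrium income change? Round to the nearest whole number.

The multiplier is 1/(1 − MPC) = 1/0.28.
ΔY = 76/0.28 = 271.43 ≈ 271

ΔY ≈ 271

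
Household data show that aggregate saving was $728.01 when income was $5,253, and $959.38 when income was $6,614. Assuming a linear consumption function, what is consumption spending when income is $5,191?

C = 4473.53

MPS = ΔS/ΔY = (959.38 − 728.01)/(6614 − 5253) = 231.37/1361 = 0.17
MPC = 1 − MPS = 0.83
Autonomous saving = 728.01 − 0.17(5253) = -165, so a = 165
C = 165 + 0.83(5191) = 165 + 4308.53 = 4473.53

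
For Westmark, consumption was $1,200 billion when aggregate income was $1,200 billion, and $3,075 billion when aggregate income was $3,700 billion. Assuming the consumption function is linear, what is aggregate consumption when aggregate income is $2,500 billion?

MPC = (3075 − 1200)/(3700 − 1200) = 1875/2500 = 0.75
a = 1200 − 0.75(1200) = 1200 − 900 = 300
C = 300 + 0.75(2500) = 300 + 1875 = 2175

C = 2175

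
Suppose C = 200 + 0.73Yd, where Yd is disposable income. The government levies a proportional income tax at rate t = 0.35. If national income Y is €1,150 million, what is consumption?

C = 745.675

Yd = (1 − 0.35)(1150) = 0.65(1150) = 747.5
C = 200 + 0.73(747.5) = 200 + 545.675 = 745.675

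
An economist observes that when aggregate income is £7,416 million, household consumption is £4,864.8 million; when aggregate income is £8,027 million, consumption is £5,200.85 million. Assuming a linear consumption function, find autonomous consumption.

a = 786

MPC = ΔC/ΔY = (5200.85 − 4864.8)/(8027 − 7416) = 336.05/611 = 0.55
a = C − MPC·Y = 4864.8 − 0.55(7416) = 4864.8 − 4078.8 = 786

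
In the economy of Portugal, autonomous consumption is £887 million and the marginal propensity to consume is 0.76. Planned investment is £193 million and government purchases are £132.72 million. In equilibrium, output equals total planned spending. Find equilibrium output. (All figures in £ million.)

Y = 5053

Y = C + I + G = 887 + 0.76Y + 193 + 132.72
Y − 0.76Y = 1212.72
0.24Y = 1212.72, so Y = 1212.72/0.24 = 5053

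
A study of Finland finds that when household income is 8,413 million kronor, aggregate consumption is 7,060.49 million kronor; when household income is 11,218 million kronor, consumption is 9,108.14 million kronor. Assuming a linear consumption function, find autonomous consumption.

MPC = ΔC/ΔY = (9108.14 − 7060.49)/(11218 − 8413) = 2047.65/2805 = 0.73
a = C − MPC·Y = 7060.49 − 0.73(8413) = 7060.49 − 6141.49 = 919

a = 919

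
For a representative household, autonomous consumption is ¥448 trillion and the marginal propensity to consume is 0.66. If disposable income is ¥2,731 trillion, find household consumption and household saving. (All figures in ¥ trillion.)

C = 448 + 0.66(2731) = 448 + 1802.46 = 2250.46
S = Y − C = 2731 − 2250.46 = 480.54

C = 2250.46; S = 480.54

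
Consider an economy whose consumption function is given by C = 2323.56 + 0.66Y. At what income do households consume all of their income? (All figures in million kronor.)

At break-even, C = Y: 2323.56 + 0.66Y = Y
0.34Y = 2323.56, so Y = 2323.56/0.34 = 6834

Y = 6834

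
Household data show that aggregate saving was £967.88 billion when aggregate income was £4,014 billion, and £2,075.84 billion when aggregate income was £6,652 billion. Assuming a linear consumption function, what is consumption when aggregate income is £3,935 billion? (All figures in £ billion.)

C = 3000.3

MPS = ΔS/ΔY = (2075.84 − 967.88)/(6652 − 4014) = 1107.96/2638 = 0.42
MPC = 1 − MPS = 0.58
Autonomous saving = 967.88 − 0.42(4014) = -718, so a = 718
C = 718 + 0.58(3935) = 718 + 2282.3 = 3000.3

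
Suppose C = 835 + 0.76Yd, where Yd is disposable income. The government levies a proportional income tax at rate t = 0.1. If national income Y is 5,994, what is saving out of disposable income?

Yd = (1 − 0.1)(5994) = 0.9(5994) = 5394.6
C = 835 + 0.76(5394.6) = 835 + 4099.896 = 4934.896
S = Yd − C = 5394.6 − 4934.896 = 459.704

S = 459.704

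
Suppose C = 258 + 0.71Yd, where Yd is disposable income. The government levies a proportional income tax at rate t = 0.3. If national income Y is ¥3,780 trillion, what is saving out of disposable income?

Yd = (1 − 0.3)(3780) = 0.7(3780) = 2646
C = 258 + 0.71(2646) = 258 + 1878.66 = 2136.66
S = Yd − C = 2646 − 2136.66 = 509.34

S = 509.34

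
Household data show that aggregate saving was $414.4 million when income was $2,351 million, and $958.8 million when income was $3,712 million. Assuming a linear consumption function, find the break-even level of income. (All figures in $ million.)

Y = 1315

MPS = ΔS/ΔY = (958.8 − 414.4)/(3712 − 2351) = 544.4/1361 = 0.4
MPC = 1 − MPS = 0.6
From S(2351) = 414.4: −a + 0.4(2351) = 414.4, so a = 940.4 − 414.4 = 526
Break-even (S = 0): Y = a/MPS = 526/0.4 = 1315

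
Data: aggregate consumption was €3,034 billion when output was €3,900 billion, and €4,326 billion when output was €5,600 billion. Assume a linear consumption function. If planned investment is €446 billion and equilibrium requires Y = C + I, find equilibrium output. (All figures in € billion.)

Y = 2150

MPC = (4326 − 3034)/(5600 − 3900) = 1292/1700 = 0.76
a = 3034 − 0.76(3900) = 70
Equilibrium: Y = 70 + 0.76Y + 446
0.24Y = 516, so Y = 516/0.24 = 2150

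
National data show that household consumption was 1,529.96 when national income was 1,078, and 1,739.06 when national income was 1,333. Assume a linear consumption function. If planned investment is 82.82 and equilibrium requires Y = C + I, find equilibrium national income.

Y = 4049

MPC = (1739.06 − 1529.96)/(1333 − 1078) = 209.1/255 = 0.82
a = 1529.96 − 0.82(1078) = 646
Equilibrium: Y = 646 + 0.82Y + 82.82
0.18Y = 728.82, so Y = 728.82/0.18 = 4049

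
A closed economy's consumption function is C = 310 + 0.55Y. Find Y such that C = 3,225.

Y = 5300

310 + 0.55Y = 3225
0.55Y = 2915, so Y = 2915/0.55 = 5300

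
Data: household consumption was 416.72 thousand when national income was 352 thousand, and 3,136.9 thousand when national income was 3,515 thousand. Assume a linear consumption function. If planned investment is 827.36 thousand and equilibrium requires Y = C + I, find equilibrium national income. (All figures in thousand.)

MPC = (3136.9 − 416.72)/(3515 − 352) = 2720.18/3163 = 0.86
a = 416.72 − 0.86(352) = 114
Equilibrium: Y = 114 + 0.86Y + 827.36
0.14Y = 941.36, so Y = 941.36/0.14 = 6724

Y = 6724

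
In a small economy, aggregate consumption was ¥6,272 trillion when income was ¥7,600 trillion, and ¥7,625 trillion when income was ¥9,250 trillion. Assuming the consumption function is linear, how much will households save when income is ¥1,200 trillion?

MPC = (7625 − 6272)/(9250 − 7600) = 1353/1650 = 0.82
a = 6272 − 0.82(7600) = 6272 − 6232 = 40
C = 40 + 0.82(1200) = 1024
S = 1200 − 1024 = 176

S = 176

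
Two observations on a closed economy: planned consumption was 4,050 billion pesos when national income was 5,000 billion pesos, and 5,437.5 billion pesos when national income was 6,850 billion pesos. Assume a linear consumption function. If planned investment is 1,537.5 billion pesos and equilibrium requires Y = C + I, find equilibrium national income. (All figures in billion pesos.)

MPC = (5437.5 − 4050)/(6850 − 5000) = 1387.5/1850 = 0.75
a = 4050 − 0.75(5000) = 300
Equilibrium: Y = 300 + 0.75Y + 1537.5
0.25Y = 1837.5, so Y = 1837.5/0.25 = 7350

Y = 7350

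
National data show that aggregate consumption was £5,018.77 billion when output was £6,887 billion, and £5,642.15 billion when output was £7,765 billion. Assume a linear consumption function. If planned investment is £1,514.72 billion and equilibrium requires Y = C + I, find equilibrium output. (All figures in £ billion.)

MPC = (5642.15 − 5018.77)/(7765 − 6887) = 623.38/878 = 0.71
a = 5018.77 − 0.71(6887) = 129
Equilibrium: Y = 129 + 0.71Y + 1514.72
0.29Y = 1643.72, so Y = 1643.72/0.29 = 5668

Y = 5668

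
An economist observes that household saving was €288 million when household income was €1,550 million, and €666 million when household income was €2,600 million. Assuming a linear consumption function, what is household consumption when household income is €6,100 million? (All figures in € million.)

MPS = ΔS/ΔY = (666 − 288)/(2600 − 1550) = 378/1050 = 0.36
MPC = 1 − MPS = 0.64
Autonomous saving = 288 − 0.36(1550) = -270, so a = 270
C = 270 + 0.64(6100) = 270 + 3904 = 4174

C = 4174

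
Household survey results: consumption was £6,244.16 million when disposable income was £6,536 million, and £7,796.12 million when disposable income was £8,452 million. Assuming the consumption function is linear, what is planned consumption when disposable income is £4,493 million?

MPC = (7796.12 − 6244.16)/(8452 − 6536) = 1551.96/1916 = 0.81
a = 6244.16 − 0.81(6536) = 6244.16 − 5294.16 = 950
C = 950 + 0.81(4493) = 950 + 3639.33 = 4589.33

C = 4589.33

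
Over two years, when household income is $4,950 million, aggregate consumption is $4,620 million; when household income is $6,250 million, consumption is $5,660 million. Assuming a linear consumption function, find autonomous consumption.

a = 660

MPC = ΔC/ΔY = (5660 − 4620)/(6250 − 4950) = 1040/1300 = 0.8
a = C − MPC·Y = 4620 − 0.8(4950) = 4620 − 3960 = 660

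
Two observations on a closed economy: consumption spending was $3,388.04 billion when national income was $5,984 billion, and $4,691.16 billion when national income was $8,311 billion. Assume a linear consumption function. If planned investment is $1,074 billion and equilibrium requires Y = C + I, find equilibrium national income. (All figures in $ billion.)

MPC = (4691.16 − 3388.04)/(8311 − 5984) = 1303.12/2327 = 0.56
a = 3388.04 − 0.56(5984) = 37
Equilibrium: Y = 37 + 0.56Y + 1074
0.44Y = 1111, so Y = 1111/0.44 = 2525

Y = 2525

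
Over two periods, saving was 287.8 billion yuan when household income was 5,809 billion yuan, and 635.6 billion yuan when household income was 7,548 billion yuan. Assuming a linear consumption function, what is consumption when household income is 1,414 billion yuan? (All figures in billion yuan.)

C = 2005.2

MPS = ΔS/ΔY = (635.6 − 287.8)/(7548 − 5809) = 347.8/1739 = 0.2
MPC = 1 − MPS = 0.8
Autonomous saving = 287.8 − 0.2(5809) = -874, so a = 874
C = 874 + 0.8(1414) = 874 + 1131.2 = 2005.2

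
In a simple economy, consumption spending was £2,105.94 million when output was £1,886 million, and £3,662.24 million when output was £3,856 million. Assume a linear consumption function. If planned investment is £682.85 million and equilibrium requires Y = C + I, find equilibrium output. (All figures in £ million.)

MPC = (3662.24 − 2105.94)/(3856 − 1886) = 1556.3/1970 = 0.79
a = 2105.94 − 0.79(1886) = 616
Equilibrium: Y = 616 + 0.79Y + 682.85
0.21Y = 1298.85, so Y = 1298.85/0.21 = 6185

Y = 6185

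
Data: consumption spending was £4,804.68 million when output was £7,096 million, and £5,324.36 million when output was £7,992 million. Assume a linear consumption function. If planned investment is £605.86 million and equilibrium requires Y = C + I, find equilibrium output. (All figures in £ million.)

MPC = (5324.36 − 4804.68)/(7992 − 7096) = 519.68/896 = 0.58
a = 4804.68 − 0.58(7096) = 689
Equilibrium: Y = 689 + 0.58Y + 605.86
0.42Y = 1294.86, so Y = 1294.86/0.42 = 3083

Y = 3083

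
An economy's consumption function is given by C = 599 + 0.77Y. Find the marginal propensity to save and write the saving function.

MPS = 0.23; S = -599 + 0.23Y

MPS = 1 − MPC = 1 − 0.77 = 0.23
S = Y − C = -599 + 0.23Y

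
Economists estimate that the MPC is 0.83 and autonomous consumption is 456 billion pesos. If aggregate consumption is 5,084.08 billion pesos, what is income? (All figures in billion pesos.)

Y = 5576

456 + 0.83Y = 5084.08
0.83Y = 4628.08, so Y = 4628.08/0.83 = 5576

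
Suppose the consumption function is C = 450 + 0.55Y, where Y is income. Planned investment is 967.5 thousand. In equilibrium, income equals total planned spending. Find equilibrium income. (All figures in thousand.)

Y = C + I = 450 + 0.55Y + 967.5
Y − 0.55Y = 1417.5
0.45Y = 1417.5, so Y = 1417.5/0.45 = 3150

Y = 3150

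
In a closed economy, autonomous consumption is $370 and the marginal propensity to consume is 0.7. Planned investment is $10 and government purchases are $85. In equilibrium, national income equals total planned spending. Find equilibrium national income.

Y = C + I + G = 370 + 0.7Y + 10 + 85
Y − 0.7Y = 465
0.3Y = 465, so Y = 465/0.3 = 1550

Y = 1550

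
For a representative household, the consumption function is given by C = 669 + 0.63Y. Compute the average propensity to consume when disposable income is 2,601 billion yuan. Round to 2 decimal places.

C = 669 + 0.63(2601) = 2307.63
APC = C/Y = 2307.63/2601 = 0.89

APC = 0.89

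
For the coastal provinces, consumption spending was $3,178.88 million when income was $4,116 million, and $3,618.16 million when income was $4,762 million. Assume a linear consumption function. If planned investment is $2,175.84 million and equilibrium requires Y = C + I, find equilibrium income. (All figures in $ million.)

MPC = (3618.16 − 3178.88)/(4762 − 4116) = 439.28/646 = 0.68
a = 3178.88 − 0.68(4116) = 380
Equilibrium: Y = 380 + 0.68Y + 2175.84
0.32Y = 2555.84, so Y = 2555.84/0.32 = 7987

Y = 7987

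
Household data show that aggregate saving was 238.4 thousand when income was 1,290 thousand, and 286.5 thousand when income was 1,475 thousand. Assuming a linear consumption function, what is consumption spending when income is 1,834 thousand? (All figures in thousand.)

C = 1454.16

MPS = ΔS/ΔY = (286.5 − 238.4)/(1475 − 1290) = 48.1/185 = 0.26
MPC = 1 − MPS = 0.74
Autonomous saving = 238.4 − 0.26(1290) = -97, so a = 97
C = 97 + 0.74(1834) = 97 + 1357.16 = 1454.16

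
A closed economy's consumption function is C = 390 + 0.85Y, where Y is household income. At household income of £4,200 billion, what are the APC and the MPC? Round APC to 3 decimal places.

MPC = 0.85 (the slope of the consumption function)
C = 390 + 0.85(4200) = 3960, so APC = 3960/4200 = 0.943

APC = 0.943; MPC = 0.85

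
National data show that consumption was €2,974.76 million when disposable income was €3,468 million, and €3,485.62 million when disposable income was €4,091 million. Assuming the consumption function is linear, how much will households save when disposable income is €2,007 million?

MPC = (3485.62 − 2974.76)/(4091 − 3468) = 510.86/623 = 0.82
a = 2974.76 − 0.82(3468) = 2974.76 − 2843.76 = 131
C = 131 + 0.82(2007) = 1776.74
S = 2007 − 1776.74 = 230.26

S = 230.26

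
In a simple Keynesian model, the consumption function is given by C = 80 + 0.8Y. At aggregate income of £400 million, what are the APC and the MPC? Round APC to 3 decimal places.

MPC = 0.8 (the slope of the consumption function)
C = 80 + 0.8(400) = 400, so APC = 400/400 = 1.000

APC = 1.000; MPC = 0.8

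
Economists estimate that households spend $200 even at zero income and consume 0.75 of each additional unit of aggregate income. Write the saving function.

S = -200 + 0.25Y

S = Y − C = Y − (200 + 0.75Y) = -200 + (1 − 0.75)Y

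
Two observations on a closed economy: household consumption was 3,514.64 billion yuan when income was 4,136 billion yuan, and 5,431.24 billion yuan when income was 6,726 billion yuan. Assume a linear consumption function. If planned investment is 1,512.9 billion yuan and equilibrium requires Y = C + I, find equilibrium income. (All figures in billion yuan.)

Y = 7565

MPC = (5431.24 − 3514.64)/(6726 − 4136) = 1916.6/2590 = 0.74
a = 3514.64 − 0.74(4136) = 454
Equilibrium: Y = 454 + 0.74Y + 1512.9
0.26Y = 1966.9, so Y = 1966.9/0.26 = 7565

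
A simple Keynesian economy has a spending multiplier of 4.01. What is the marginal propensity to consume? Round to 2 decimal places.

MPC = 0.75

k = 1/(1 − MPC), so 1 − MPC = 1/k = 1/4.01 = 0.2494
MPC = 1 − 0.2494 = 0.75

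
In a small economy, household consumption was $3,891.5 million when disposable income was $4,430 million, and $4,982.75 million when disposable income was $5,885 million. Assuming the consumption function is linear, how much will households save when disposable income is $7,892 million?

MPC = (4982.75 − 3891.5)/(5885 − 4430) = 1091.25/1455 = 0.75
a = 3891.5 − 0.75(4430) = 3891.5 − 3322.5 = 569
C = 569 + 0.75(7892) = 6488
S = 7892 − 6488 = 1404

S = 1404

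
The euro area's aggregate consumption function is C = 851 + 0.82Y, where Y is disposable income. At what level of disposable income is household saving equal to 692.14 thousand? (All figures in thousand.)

Y = 8573

S = Y − C = -851 + 0.18Y
-851 + 0.18Y = 692.14, so 0.18Y = 1543.14 and Y = 8573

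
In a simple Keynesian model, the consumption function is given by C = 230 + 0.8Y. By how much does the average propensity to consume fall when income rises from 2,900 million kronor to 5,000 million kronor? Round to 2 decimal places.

ΔAPC = 0.03

At Y = 2900: C = 230 + 0.8(2900) = 2550, APC = 2550/2900 = 0.879
At Y = 5000: C = 4230, APC = 4230/5000 = 0.846
Fall in APC = 0.879 − 0.846 = 0.033 ≈ 0.03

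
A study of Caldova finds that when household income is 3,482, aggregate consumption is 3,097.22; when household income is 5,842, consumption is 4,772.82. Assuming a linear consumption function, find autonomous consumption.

a = 625

MPC = ΔC/ΔY = (4772.82 − 3097.22)/(5842 − 3482) = 1675.6/2360 = 0.71
a = C − MPC·Y = 3097.22 − 0.71(3482) = 3097.22 − 2472.22 = 625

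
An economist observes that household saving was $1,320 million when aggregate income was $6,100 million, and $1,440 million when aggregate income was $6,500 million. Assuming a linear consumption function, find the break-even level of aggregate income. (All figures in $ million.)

Y = 1700

MPS = ΔS/ΔY = (1440 − 1320)/(6500 − 6100) = 120/400 = 0.3
MPC = 1 − MPS = 0.7
From S(6100) = 1320: −a + 0.3(6100) = 1320, so a = 1830 − 1320 = 510
Break-even (S = 0): Y = a/MPS = 510/0.3 = 1700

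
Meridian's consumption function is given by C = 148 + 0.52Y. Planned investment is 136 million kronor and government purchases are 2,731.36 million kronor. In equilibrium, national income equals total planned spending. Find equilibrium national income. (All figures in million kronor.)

Y = C + I + G = 148 + 0.52Y + 136 + 2731.36
Y − 0.52Y = 3015.36
0.48Y = 3015.36, so Y = 3015.36/0.48 = 6282

Y = 6282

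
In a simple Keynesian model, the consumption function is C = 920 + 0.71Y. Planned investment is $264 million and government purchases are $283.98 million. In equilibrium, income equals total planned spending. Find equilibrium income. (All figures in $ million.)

Y = C + I + G = 920 + 0.71Y + 264 + 283.98
Y − 0.71Y = 1467.98
0.29Y = 1467.98, so Y = 1467.98/0.29 = 5062

Y = 5062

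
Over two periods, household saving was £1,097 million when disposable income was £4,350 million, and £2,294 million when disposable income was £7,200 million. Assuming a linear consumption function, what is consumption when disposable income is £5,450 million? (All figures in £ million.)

C = 3891

MPS = ΔS/ΔY = (2294 − 1097)/(7200 − 4350) = 1197/2850 = 0.42
MPC = 1 − MPS = 0.58
Autonomous saving = 1097 − 0.42(4350) = -730, so a = 730
C = 730 + 0.58(5450) = 730 + 3161 = 3891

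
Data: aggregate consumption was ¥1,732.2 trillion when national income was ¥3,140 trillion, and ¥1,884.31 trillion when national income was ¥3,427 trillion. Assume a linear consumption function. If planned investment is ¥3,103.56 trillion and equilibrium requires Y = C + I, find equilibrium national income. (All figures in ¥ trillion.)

Y = 6748

MPC = (1884.31 − 1732.2)/(3427 − 3140) = 152.11/287 = 0.53
a = 1732.2 − 0.53(3140) = 68
Equilibrium: Y = 68 + 0.53Y + 3103.56
0.47Y = 3171.56, so Y = 3171.56/0.47 = 6748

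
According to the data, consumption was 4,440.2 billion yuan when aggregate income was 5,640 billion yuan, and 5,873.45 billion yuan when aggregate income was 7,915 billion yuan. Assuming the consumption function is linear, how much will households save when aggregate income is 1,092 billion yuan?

MPC = (5873.45 − 4440.2)/(7915 − 5640) = 1433.25/2275 = 0.63
a = 4440.2 − 0.63(5640) = 4440.2 − 3553.2 = 887
C = 887 + 0.63(1092) = 1574.96
S = 1092 − 1574.96 = -482.96

S = -482.96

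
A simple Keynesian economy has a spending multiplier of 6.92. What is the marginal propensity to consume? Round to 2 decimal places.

k = 1/(1 − MPC), so 1 − MPC = 1/k = 1/6.92 = 0.1445
MPC = 1 − 0.1445 = 0.86

MPC = 0.86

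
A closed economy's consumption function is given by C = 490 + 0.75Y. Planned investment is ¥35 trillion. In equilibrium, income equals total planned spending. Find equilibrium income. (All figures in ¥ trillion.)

Y = 2100

Y = C + I = 490 + 0.75Y + 35
Y − 0.75Y = 525
0.25Y = 525, so Y = 525/0.25 = 2100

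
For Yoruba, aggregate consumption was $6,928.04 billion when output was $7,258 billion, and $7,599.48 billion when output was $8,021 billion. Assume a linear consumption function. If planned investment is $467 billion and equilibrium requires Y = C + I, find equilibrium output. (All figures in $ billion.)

MPC = (7599.48 − 6928.04)/(8021 − 7258) = 671.44/763 = 0.88
a = 6928.04 − 0.88(7258) = 541
Equilibrium: Y = 541 + 0.88Y + 467
0.12Y = 1008, so Y = 1008/0.12 = 8400

Y = 8400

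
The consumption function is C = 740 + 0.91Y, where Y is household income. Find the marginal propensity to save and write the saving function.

MPS = 1 − MPC = 1 − 0.91 = 0.09
S = Y − C = -740 + 0.09Y

MPS = 0.09; S = -740 + 0.09Y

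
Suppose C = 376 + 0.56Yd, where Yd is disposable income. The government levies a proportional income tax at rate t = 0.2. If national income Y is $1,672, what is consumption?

C = 1125.056

Yd = (1 − 0.2)(1672) = 0.8(1672) = 1337.6
C = 376 + 0.56(1337.6) = 376 + 749.056 = 1125.056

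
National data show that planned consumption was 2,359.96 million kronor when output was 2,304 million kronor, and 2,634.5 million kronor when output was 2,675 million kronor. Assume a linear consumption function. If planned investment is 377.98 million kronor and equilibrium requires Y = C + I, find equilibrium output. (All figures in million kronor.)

Y = 3973

MPC = (2634.5 − 2359.96)/(2675 − 2304) = 274.54/371 = 0.74
a = 2359.96 − 0.74(2304) = 655
Equilibrium: Y = 655 + 0.74Y + 377.98
0.26Y = 1032.98, so Y = 1032.98/0.26 = 3973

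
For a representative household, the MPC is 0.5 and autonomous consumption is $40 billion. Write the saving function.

S = -40 + 0.5Y

S = Y − C = Y − (40 + 0.5Y) = -40 + (1 − 0.5)Y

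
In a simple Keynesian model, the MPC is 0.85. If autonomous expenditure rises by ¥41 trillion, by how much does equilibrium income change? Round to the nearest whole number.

ΔY ≈ 273

The multiplier is 1/(1 − MPC) = 1/0.15.
ΔY = 41/0.15 = 273.33 ≈ 273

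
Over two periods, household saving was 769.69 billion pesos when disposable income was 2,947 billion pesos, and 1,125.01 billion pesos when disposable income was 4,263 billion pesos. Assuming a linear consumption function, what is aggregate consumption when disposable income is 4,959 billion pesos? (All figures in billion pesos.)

C = 3646.07

MPS = ΔS/ΔY = (1125.01 − 769.69)/(4263 − 2947) = 355.32/1316 = 0.27
MPC = 1 − MPS = 0.73
Autonomous saving = 769.69 − 0.27(2947) = -26, so a = 26
C = 26 + 0.73(4959) = 26 + 3620.07 = 3646.07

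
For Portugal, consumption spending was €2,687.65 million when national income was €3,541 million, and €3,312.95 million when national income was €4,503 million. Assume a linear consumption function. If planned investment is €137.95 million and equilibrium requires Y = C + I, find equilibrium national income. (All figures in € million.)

Y = 1497

MPC = (3312.95 − 2687.65)/(4503 − 3541) = 625.3/962 = 0.65
a = 2687.65 − 0.65(3541) = 386
Equilibrium: Y = 386 + 0.65Y + 137.95
0.35Y = 523.95, so Y = 523.95/0.35 = 1497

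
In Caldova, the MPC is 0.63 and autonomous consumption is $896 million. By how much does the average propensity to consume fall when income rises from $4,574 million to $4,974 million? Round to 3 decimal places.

ΔAPC = 0.016

At Y = 4574: C = 896 + 0.63(4574) = 3777.62, APC = 3777.62/4574 = 0.8259
At Y = 4974: C = 4029.62, APC = 4029.62/4974 = 0.8101
Fall in APC = 0.8259 − 0.8101 = 0.0158 ≈ 0.016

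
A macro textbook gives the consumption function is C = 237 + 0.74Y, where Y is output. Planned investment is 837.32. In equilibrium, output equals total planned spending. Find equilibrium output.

Y = C + I = 237 + 0.74Y + 837.32
Y − 0.74Y = 1074.32
0.26Y = 1074.32, so Y = 1074.32/0.26 = 4132

Y = 4132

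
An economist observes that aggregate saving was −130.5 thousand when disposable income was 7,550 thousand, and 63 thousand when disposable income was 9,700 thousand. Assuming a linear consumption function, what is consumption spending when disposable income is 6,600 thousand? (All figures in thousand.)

MPS = ΔS/ΔY = (63 − (-130.5))/(9700 − 7550) = 193.5/2150 = 0.09
MPC = 1 − MPS = 0.91
Autonomous saving = -130.5 − 0.09(7550) = -810, so a = 810
C = 810 + 0.91(6600) = 810 + 6006 = 6816

C = 6816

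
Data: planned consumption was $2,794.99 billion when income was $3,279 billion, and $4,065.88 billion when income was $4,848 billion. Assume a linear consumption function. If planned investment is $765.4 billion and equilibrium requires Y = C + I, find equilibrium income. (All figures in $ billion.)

MPC = (4065.88 − 2794.99)/(4848 − 3279) = 1270.89/1569 = 0.81
a = 2794.99 − 0.81(3279) = 139
Equilibrium: Y = 139 + 0.81Y + 765.4
0.19Y = 904.4, so Y = 904.4/0.19 = 4760

Y = 4760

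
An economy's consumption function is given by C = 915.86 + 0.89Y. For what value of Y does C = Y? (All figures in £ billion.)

At break-even, C = Y: 915.86 + 0.89Y = Y
0.11Y = 915.86, so Y = 915.86/0.11 = 8326

Y = 8326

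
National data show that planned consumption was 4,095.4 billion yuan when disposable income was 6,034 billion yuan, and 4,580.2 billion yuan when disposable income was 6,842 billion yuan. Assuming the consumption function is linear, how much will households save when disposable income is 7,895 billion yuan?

MPC = (4580.2 − 4095.4)/(6842 − 6034) = 484.8/808 = 0.6
a = 4095.4 − 0.6(6034) = 4095.4 − 3620.4 = 475
C = 475 + 0.6(7895) = 5212
S = 7895 − 5212 = 2683

S = 2683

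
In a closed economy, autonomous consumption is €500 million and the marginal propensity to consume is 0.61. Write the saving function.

S = Y − C = Y − (500 + 0.61Y) = -500 + (1 − 0.61)Y

S = -500 + 0.39Y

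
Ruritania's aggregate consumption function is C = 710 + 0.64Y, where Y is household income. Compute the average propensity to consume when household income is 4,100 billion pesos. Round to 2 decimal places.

C = 710 + 0.64(4100) = 3334
APC = C/Y = 3334/4100 = 0.81

APC = 0.81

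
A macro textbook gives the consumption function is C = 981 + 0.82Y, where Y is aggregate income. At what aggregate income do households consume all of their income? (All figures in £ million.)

Y = 5450

At break-even, C = Y: 981 + 0.82Y = Y
0.18Y = 981, so Y = 981/0.18 = 5450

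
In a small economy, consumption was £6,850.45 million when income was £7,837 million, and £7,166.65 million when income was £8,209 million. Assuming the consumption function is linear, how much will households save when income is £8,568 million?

S = 1096.2

MPC = (7166.65 − 6850.45)/(8209 − 7837) = 316.2/372 = 0.85
a = 6850.45 − 0.85(7837) = 6850.45 − 6661.45 = 189
C = 189 + 0.85(8568) = 7471.8
S = 8568 − 7471.8 = 1096.2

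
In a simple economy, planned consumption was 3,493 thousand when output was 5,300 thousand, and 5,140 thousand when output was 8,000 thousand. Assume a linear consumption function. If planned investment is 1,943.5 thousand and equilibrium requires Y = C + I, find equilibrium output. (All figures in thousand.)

Y = 5650

MPC = (5140 − 3493)/(8000 − 5300) = 1647/2700 = 0.61
a = 3493 − 0.61(5300) = 260
Equilibrium: Y = 260 + 0.61Y + 1943.5
0.39Y = 2203.5, so Y = 2203.5/0.39 = 5650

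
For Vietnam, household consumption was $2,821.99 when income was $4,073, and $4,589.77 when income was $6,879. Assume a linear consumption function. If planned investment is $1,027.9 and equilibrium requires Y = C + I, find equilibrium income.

MPC = (4589.77 − 2821.99)/(6879 − 4073) = 1767.78/2806 = 0.63
a = 2821.99 − 0.63(4073) = 256
Equilibrium: Y = 256 + 0.63Y + 1027.9
0.37Y = 1283.9, so Y = 1283.9/0.37 = 3470

Y = 3470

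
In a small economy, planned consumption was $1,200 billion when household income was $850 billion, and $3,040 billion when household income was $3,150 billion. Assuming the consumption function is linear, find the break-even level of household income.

MPC = (3040 − 1200)/(3150 − 850) = 1840/2300 = 0.8
a = 1200 − 0.8(850) = 1200 − 680 = 520
Break-even: Y = a/(1−MPC) = 520/0.2 = 2600

Y = 2600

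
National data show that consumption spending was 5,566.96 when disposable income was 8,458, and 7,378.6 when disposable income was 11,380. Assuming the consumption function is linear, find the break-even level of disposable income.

MPC = (7378.6 − 5566.96)/(11380 − 8458) = 1811.64/2922 = 0.62
a = 5566.96 − 0.62(8458) = 5566.96 − 5243.96 = 323
Break-even: Y = a/(1−MPC) = 323/0.38 = 850

Y = 850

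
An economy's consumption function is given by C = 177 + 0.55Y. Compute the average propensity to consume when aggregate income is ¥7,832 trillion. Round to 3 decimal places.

APC = 0.573

C = 177 + 0.55(7832) = 4484.6
APC = C/Y = 4484.6/7832 = 0.573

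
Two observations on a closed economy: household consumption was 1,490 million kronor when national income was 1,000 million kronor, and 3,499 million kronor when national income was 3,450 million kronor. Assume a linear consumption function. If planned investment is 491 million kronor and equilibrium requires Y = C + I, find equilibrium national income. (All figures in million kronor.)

Y = 6450

MPC = (3499 − 1490)/(3450 − 1000) = 2009/2450 = 0.82
a = 1490 − 0.82(1000) = 670
Equilibrium: Y = 670 + 0.82Y + 491
0.18Y = 1161, so Y = 1161/0.18 = 6450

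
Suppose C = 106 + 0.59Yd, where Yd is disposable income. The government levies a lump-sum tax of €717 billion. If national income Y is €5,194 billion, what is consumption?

C = 2747.43

Yd = Y − T = 5194 − 717 = 4477
C = 106 + 0.59(4477) = 106 + 2641.43 = 2747.43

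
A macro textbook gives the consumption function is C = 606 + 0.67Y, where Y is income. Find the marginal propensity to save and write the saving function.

MPS = 0.33; S = -606 + 0.33Y

MPS = 1 − MPC = 1 − 0.67 = 0.33
S = Y − C = -606 + 0.33Y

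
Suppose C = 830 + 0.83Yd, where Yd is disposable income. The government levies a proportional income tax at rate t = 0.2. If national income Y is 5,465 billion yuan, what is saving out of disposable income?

S = -86.76

Yd = (1 − 0.2)(5465) = 0.8(5465) = 4372
C = 830 + 0.83(4372) = 830 + 3628.76 = 4458.76
S = Yd − C = 4372 − 4458.76 = -86.76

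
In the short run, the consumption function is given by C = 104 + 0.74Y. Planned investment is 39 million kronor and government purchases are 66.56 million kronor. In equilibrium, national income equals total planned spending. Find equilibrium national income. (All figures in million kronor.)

Y = C + I + G = 104 + 0.74Y + 39 + 66.56
Y − 0.74Y = 209.56
0.26Y = 209.56, so Y = 209.56/0.26 = 806

Y = 806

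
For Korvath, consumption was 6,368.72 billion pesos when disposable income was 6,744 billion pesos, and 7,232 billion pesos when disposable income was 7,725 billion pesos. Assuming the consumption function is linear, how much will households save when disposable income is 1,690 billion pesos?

S = -231.2

MPC = (7232 − 6368.72)/(7725 − 6744) = 863.28/981 = 0.88
a = 6368.72 − 0.88(6744) = 6368.72 − 5934.72 = 434
C = 434 + 0.88(1690) = 1921.2
S = 1690 − 1921.2 = -231.2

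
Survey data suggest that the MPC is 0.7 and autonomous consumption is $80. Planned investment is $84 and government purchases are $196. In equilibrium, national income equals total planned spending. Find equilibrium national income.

Y = C + I + G = 80 + 0.7Y + 84 + 196
Y − 0.7Y = 360
0.3Y = 360, so Y = 360/0.3 = 1200

Y = 1200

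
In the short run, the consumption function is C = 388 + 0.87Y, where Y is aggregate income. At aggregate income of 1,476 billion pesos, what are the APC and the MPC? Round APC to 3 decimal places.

MPC = 0.87 (the slope of the consumption function)
C = 388 + 0.87(1476) = 1672.12, so APC = 1672.12/1476 = 1.133

APC = 1.133; MPC = 0.87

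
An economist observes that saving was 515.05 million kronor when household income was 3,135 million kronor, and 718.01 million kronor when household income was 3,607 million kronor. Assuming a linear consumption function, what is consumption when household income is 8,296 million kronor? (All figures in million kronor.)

C = 5561.72

MPS = ΔS/ΔY = (718.01 − 515.05)/(3607 − 3135) = 202.96/472 = 0.43
MPC = 1 − MPS = 0.57
Autonomous saving = 515.05 − 0.43(3135) = -833, so a = 833
C = 833 + 0.57(8296) = 833 + 4728.72 = 5561.72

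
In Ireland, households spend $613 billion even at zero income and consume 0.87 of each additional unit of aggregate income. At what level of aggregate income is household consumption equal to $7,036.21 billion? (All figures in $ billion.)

Y = 7383

613 + 0.87Y = 7036.21
0.87Y = 6423.21, so Y = 6423.21/0.87 = 7383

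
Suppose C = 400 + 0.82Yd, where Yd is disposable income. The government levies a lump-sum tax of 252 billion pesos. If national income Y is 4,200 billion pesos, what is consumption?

C = 3637.36

Yd = Y − T = 4200 − 252 = 3948
C = 400 + 0.82(3948) = 400 + 3237.36 = 3637.36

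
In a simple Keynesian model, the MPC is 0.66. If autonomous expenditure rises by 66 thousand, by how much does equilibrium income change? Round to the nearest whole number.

The multiplier is 1/(1 − MPC) = 1/0.34.
ΔY = 66/0.34 = 194.12 ≈ 194

ΔY ≈ 194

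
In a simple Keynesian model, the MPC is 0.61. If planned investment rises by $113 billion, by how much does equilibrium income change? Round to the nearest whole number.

ΔY ≈ 290

The multiplier is 1/(1 − MPC) = 1/0.39.
ΔY = 113/0.39 = 289.74 ≈ 290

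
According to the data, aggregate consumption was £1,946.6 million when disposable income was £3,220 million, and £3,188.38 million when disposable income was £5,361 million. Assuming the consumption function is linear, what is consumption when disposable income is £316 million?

MPC = (3188.38 − 1946.6)/(5361 − 3220) = 1241.78/2141 = 0.58
a = 1946.6 − 0.58(3220) = 1946.6 − 1867.6 = 79
C = 79 + 0.58(316) = 79 + 183.28 = 262.28

C = 262.28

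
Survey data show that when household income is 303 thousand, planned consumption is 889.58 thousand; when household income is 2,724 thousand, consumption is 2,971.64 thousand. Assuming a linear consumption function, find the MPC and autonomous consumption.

MPC = ΔC/ΔY = (2971.64 − 889.58)/(2724 − 303) = 2082.06/2421 = 0.86
a = C − MPC·Y = 889.58 − 0.86(303) = 889.58 − 260.58 = 629

MPC = 0.86; a = 629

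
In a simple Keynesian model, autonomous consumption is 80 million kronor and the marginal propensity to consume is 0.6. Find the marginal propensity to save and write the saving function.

MPS = 0.4; S = -80 + 0.4Y

MPS = 1 − MPC = 1 − 0.6 = 0.4
S = Y − C = -80 + 0.4Y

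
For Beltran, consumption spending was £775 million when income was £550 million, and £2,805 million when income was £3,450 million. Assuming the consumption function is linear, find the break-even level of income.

MPC = (2805 − 775)/(3450 − 550) = 2030/2900 = 0.7
a = 775 − 0.7(550) = 775 − 385 = 390
Break-even: Y = a/(1−MPC) = 390/0.3 = 1300

Y = 1300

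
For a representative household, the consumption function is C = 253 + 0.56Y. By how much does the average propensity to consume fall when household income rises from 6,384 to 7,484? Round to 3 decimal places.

ΔAPC = 0.006

At Y = 6384: C = 253 + 0.56(6384) = 3828.04, APC = 3828.04/6384 = 0.5996
At Y = 7484: C = 4444.04, APC = 4444.04/7484 = 0.5938
Fall in APC = 0.5996 − 0.5938 = 0.0058 ≈ 0.006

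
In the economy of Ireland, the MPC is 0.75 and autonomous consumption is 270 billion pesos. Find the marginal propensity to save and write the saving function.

MPS = 0.25; S = -270 + 0.25Y

MPS = 1 − MPC = 1 − 0.75 = 0.25
S = Y − C = -270 + 0.25Y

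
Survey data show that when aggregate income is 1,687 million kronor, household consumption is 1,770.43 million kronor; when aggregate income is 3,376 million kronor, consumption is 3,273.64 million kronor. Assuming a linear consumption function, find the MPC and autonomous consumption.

MPC = 0.89; a = 269

MPC = ΔC/ΔY = (3273.64 − 1770.43)/(3376 − 1687) = 1503.21/1689 = 0.89
a = C − MPC·Y = 1770.43 − 0.89(1687) = 1770.43 − 1501.43 = 269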